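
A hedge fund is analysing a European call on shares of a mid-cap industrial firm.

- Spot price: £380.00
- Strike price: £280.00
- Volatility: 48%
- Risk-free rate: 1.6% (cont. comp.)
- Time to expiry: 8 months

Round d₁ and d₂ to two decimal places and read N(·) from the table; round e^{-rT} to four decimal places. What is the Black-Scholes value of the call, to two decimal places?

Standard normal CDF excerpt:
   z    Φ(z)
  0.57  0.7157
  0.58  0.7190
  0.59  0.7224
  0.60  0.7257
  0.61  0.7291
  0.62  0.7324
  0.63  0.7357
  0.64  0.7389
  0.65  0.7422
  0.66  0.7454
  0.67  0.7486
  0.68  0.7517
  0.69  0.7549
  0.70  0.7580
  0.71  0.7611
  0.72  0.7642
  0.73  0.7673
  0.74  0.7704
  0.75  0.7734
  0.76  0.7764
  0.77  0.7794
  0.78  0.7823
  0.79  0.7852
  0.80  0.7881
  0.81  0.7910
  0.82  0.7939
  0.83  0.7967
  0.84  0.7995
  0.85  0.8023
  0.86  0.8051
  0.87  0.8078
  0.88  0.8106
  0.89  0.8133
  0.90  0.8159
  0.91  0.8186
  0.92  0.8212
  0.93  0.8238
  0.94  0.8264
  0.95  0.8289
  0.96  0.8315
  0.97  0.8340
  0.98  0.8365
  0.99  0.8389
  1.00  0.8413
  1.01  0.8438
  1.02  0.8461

£117.71

σ√T = 0.48·√0.6667 = 0.3919
d₁ = [ln(380/280) + (0.016 + 0.48²/2)·0.6667] / 0.3919 = [0.3054 + 0.0875] / 0.3919 = 1.0024 which rounds to 1.00
d₂ = d₁ − σ√T = 1.0024 − 0.3919 = 0.6105 which rounds to 0.61
exp(−rT) = exp(−0.016·0.6667) = 0.9894
N(d₁) = N(1.00) = 0.8413;  N(d₂) = N(0.61) = 0.7291
C = 380·0.8413 − 280·0.9894·0.7291 = 319.6940 − 201.9840 = 117.7100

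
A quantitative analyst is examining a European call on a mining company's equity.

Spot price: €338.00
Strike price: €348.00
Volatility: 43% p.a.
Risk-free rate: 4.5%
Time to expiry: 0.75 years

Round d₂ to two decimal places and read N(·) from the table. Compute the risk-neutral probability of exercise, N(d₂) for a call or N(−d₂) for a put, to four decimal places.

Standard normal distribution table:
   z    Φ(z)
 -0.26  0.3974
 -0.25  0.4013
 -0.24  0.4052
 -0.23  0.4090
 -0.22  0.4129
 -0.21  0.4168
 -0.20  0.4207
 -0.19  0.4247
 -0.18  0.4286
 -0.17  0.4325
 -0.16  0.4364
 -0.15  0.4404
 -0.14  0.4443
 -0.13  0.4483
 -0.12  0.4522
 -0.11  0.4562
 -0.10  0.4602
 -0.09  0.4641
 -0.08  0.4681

T = 0.75;  σ√T = 0.3724
d₁ = [ln(338/348) + (0.045 + ½·0.43²)·0.75] / (σ√T) = (-0.0292 + 0.1031) / 0.3724 = 0.1985 which rounds to 0.20
d₂ = 0.1985 − 0.3724 = -0.1739 which rounds to -0.17
Risk-neutral Pr[S_T > K] = N(d₂) = N(-0.17) = 0.4325

0.4325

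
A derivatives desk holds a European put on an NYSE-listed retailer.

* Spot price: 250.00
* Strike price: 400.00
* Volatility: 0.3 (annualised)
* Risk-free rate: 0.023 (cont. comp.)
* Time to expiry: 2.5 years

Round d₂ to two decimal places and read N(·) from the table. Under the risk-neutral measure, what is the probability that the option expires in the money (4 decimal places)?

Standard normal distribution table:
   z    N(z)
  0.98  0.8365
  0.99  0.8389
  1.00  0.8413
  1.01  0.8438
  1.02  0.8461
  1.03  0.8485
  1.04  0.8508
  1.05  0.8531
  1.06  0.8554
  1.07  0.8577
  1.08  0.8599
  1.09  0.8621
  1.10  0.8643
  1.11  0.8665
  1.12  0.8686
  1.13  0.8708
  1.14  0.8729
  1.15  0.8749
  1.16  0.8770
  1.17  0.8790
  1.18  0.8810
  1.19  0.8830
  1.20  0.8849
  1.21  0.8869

σ√T = 0.3·√2.5 = 0.4743
ln(S/K) + (r + σ²/2)T = ln(250/400) + (0.023 + 0.3²/2)·2.5 = -0.4700 + 0.1700 = -0.3000
d₁ = -0.3000 / 0.4743 = -0.6325 ⇒ -0.63
d₂ = d₁ − σ√T = -0.6325 − 0.4743 = -1.1068 ⇒ -1.11
Risk-neutral Pr[S_T < K] = N(−d₂) = N(1.11) = 0.8665

0.8665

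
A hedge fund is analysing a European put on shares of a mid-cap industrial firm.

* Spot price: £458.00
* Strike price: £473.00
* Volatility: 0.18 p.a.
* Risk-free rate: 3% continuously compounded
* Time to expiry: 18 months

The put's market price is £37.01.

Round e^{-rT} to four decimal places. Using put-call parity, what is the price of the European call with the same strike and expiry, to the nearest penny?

£42.82

exp(−rT) = exp(−0.03·1.5) = 0.9560
Put-call parity: C − P = S − K·e^(−rT) = 458 − 473·0.9560 = 458 − 452.1880 = 5.8120
C = P + (C − P) = 37.01 + (5.8120) = 42.8220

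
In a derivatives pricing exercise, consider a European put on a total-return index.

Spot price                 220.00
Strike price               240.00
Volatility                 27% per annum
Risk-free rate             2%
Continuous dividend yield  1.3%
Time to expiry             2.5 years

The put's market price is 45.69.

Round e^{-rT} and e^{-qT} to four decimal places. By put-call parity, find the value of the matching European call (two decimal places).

e^(−qT) = e^(−0.013·2.5) = 0.9680;  e^(−rT) = e^(−0.02·2.5) = 0.9512
Put-call parity: C − P = S·e^(−qT) − K·e^(−rT) = 220·0.9680 − 240·0.9512 = 212.9600 − 228.2880 = -15.3280
C = P + (C − P) = 45.69 + (-15.3280) = 30.3620

30.36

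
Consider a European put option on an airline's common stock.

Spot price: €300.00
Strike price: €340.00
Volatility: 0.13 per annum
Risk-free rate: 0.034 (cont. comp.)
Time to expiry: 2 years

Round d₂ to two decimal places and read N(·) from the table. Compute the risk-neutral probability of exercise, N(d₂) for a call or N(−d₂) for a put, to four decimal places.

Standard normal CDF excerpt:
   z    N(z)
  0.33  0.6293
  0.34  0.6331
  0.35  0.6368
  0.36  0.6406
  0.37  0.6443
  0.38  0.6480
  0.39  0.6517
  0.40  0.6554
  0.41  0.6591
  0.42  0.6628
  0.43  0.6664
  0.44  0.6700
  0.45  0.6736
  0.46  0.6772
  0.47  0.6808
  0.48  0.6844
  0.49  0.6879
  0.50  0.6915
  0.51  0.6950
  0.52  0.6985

σ√T = 0.13 × 1.4142 = 0.1838
d₁ = [ln(300/340) + (0.034 + 0.13²/2)·2] / 0.1838 = [-0.1252 + 0.0849] / 0.1838 = -0.2190 → -0.22
d₂ = d₁ − σ√T = -0.2190 − 0.1838 = -0.4029 → -0.40
Pr(exercise) under Q = N(−d₂) = N(0.40) = 0.6554

0.6554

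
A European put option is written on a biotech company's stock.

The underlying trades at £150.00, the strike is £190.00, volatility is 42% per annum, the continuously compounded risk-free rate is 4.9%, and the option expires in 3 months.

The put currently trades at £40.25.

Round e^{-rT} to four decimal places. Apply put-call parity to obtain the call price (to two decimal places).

e^(−rT) = e^(−0.049·0.25) = 0.9878
Put-call parity: C − P = S − K·e^(−rT) = 150 − 190·0.9878 = 150 − 187.6820 = -37.6820
C = P + (C − P) = 40.25 + (-37.6820) = 2.5680

£2.57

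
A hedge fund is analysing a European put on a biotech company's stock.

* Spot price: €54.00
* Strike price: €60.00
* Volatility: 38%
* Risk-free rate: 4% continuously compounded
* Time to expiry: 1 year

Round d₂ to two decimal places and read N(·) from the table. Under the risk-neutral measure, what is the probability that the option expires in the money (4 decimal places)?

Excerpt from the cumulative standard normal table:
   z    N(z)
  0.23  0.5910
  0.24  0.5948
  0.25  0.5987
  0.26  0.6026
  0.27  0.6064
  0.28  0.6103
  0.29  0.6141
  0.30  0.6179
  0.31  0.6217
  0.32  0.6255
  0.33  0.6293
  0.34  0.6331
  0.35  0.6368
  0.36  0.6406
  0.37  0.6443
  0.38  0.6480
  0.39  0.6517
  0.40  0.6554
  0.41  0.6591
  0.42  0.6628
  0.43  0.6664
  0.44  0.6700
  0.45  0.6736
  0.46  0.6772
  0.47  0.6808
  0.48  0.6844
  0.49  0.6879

σ√T = 0.38·√1 = 0.3800
d₁ = [ln(54/60) + (0.04 + 0.38²/2)·1] / 0.3800 = [-0.1054 + 0.1122] / 0.3800 = 0.0180 → 0.02
d₂ = d₁ − σ√T = 0.0180 − 0.3800 = -0.3620 → -0.36
Pr(exercise) under Q = N(−d₂) = N(0.36) = 0.6406

0.6406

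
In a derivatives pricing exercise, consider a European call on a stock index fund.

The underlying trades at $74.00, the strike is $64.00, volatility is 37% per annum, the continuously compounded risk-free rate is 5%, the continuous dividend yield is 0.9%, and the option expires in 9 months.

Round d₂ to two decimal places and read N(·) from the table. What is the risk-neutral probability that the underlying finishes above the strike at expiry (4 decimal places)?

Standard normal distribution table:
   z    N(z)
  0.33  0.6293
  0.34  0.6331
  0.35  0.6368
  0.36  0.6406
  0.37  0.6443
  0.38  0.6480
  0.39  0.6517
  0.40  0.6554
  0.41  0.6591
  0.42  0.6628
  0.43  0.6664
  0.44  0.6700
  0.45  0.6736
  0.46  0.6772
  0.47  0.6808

T = 0.75;  σ√T = 0.3204
d₁ = [ln(74/64) + (0.05 − 0.009 + 0.37²/2)·0.75] / 0.3204 = [0.1452 + 0.0821] / 0.3204 = 0.7093 which rounds to 0.71
d₂ = d₁ − σ√T = 0.7093 − 0.3204 = 0.3888 which rounds to 0.39
Risk-neutral Pr[S_T > K] = N(d₂) = N(0.39) = 0.6517

0.6517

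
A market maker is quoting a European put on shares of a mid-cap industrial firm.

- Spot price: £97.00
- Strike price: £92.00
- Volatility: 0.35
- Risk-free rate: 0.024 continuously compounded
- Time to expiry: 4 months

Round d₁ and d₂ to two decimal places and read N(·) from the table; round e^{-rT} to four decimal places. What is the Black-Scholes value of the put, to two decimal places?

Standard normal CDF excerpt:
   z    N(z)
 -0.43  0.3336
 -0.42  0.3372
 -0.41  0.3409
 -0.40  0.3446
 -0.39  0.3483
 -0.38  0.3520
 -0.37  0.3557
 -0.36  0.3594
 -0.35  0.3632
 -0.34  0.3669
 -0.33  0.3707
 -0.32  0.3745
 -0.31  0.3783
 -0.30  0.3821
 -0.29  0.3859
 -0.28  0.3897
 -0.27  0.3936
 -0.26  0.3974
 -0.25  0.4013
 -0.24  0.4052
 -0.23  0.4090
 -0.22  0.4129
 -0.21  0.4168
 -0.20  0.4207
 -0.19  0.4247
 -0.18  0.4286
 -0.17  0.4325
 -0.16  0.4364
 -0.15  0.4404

σ√T = 0.35·√0.3333 = 0.2021
ln(S/K) + (r + σ²/2)T = ln(97/92) + (0.024 + 0.35²/2)·0.3333 = 0.0529 + 0.0284 = 0.0813
d₁ = 0.0813 / 0.2021 = 0.4025 → 0.40
d₂ = d₁ − σ√T = 0.4025 − 0.2021 = 0.2005 → 0.20
e^(−rT) = e^(−0.024·0.3333) = 0.9920
P = 92·0.9920·N(-0.20) − 97·N(-0.40) = 92·0.9920·0.4207 − 97·0.3446 = 38.3948 − 33.4262 = 4.9686

£4.97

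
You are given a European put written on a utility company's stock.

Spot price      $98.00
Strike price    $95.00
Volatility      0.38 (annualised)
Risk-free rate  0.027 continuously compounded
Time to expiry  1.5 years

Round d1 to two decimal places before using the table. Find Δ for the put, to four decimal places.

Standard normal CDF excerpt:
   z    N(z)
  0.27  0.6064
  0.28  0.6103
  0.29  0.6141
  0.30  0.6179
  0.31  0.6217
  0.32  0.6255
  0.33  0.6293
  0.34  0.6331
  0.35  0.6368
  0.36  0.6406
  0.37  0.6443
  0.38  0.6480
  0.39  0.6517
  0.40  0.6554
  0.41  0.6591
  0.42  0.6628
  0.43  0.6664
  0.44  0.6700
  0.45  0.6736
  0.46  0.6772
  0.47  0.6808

σ√T = 0.38 × 1.2247 = 0.4654
ln(S/K) + (r + σ²/2)T = ln(98/95) + (0.027 + 0.38²/2)·1.5 = 0.0311 + 0.1488 = 0.1799
d₁ = 0.1799 / 0.4654 = 0.3865 ≈ 0.39
N(d₁) = N(0.39) = 0.6517
Δ_put = N(d₁) − 1 = 0.6517 − 1 = -0.3483

-0.3483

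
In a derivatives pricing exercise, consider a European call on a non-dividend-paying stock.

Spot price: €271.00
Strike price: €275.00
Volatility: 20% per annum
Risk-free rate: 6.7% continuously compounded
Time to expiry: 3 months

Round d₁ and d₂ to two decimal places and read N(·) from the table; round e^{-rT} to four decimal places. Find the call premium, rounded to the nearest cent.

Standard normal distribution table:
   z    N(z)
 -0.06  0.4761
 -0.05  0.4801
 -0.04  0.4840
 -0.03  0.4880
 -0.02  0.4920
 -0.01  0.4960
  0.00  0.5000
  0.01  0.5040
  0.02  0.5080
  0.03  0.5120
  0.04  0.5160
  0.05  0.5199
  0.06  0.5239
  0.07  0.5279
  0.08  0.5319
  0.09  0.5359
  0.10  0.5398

€11.09

σ√T = 0.2·√0.25 = 0.1000
ln(S/K) + (r + σ²/2)T = ln(271/275) + (0.067 + 0.2²/2)·0.25 = -0.0147 + 0.0218 = 0.0071
d₁ = 0.0071 / 0.1000 = 0.0710 → 0.07
d₂ = d₁ − σ√T = 0.0710 − 0.1000 = -0.0290 → -0.03
e^(−rT) = e^(−0.067·0.25) = 0.9834
C = 271·N(0.07) − 275·0.9834·N(-0.03) = 271·0.5279 − 275·0.9834·0.4880 = 143.0609 − 131.9723 = 11.0886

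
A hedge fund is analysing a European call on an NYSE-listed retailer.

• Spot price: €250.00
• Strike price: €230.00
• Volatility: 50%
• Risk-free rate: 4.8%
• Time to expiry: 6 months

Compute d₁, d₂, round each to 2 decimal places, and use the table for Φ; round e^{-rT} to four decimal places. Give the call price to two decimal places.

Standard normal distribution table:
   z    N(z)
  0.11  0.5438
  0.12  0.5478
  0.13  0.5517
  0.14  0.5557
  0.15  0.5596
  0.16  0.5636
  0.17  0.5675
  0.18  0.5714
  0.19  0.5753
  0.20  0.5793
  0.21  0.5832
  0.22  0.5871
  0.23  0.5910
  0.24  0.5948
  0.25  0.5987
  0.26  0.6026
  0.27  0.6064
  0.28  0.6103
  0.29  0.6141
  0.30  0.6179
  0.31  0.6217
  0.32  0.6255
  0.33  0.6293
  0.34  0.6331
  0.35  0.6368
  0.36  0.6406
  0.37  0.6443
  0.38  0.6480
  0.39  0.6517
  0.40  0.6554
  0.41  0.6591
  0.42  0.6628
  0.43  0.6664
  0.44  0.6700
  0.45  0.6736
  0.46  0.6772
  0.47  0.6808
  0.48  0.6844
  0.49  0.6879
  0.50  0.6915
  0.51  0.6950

€47.22

T = 0.5;  σ√T = 0.3536
d₁ = [ln(250/230) + (0.048 + 0.5²/2)·0.5] / 0.3536 = [0.0834 + 0.0865] / 0.3536 = 0.4805 ≈ 0.48
d₂ = d₁ − σ√T = 0.4805 − 0.3536 = 0.1269 ≈ 0.13
exp(−rT) = exp(−0.048·0.5) = 0.9763
N(d₁) = N(0.48) = 0.6844;  N(d₂) = N(0.13) = 0.5517
C = 250·0.6844 − 230·0.9763·0.5517 = 171.1000 − 123.8837 = 47.2163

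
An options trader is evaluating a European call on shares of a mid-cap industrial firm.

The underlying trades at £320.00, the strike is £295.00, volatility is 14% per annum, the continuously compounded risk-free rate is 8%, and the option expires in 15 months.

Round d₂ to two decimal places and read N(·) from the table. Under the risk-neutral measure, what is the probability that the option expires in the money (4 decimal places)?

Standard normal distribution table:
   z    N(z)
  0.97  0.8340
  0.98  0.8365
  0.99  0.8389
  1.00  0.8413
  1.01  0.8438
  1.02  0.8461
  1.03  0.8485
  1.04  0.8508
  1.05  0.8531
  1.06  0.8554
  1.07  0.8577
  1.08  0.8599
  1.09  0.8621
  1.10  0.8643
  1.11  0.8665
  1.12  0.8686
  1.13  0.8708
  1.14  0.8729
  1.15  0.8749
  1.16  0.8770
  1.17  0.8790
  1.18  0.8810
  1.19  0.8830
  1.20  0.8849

0.8599

σ√T = 0.14 × 1.1180 = 0.1565
d₁ = [ln(320/295) + (0.08 + 0.14²/2)·1.25] / 0.1565 = [0.0813 + 0.1123] / 0.1565 = 1.2368 ⇒ 1.24
d₂ = d₁ − σ√T = 1.2368 − 0.1565 = 1.0803 ⇒ 1.08
Risk-neutral Pr[S_T > K] = N(d₂) = N(1.08) = 0.8599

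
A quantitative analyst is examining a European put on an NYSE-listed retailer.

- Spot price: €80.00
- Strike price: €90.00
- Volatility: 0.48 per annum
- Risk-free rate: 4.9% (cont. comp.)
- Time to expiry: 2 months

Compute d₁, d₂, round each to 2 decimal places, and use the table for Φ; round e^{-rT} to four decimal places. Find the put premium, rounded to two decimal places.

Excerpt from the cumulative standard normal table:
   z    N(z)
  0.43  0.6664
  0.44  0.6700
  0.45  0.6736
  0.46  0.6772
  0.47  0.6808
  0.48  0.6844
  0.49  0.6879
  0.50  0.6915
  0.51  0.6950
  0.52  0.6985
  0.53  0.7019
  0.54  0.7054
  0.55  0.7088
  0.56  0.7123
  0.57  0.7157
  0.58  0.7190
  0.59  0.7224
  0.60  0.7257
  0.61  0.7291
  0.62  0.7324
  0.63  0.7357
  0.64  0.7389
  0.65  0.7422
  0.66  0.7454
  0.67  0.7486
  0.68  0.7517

€12.37

σ√T = 0.48·√0.1667 = 0.1960
d₁ = [ln(80/90) + (0.049 + 0.48²/2)·0.1667] / 0.1960 = [-0.1178 + 0.0274] / 0.1960 = -0.4614 ⇒ -0.46
d₂ = d₁ − σ√T = -0.4614 − 0.1960 = -0.6574 ⇒ -0.66
exp(−rT) = exp(−0.049·0.1667) = 0.9919
N(−d₂) = N(0.66) = 0.7454;  N(−d₁) = N(0.46) = 0.6772
P = 90·0.9919·0.7454 − 80·0.6772 = 66.5426 − 54.1760 = 12.3666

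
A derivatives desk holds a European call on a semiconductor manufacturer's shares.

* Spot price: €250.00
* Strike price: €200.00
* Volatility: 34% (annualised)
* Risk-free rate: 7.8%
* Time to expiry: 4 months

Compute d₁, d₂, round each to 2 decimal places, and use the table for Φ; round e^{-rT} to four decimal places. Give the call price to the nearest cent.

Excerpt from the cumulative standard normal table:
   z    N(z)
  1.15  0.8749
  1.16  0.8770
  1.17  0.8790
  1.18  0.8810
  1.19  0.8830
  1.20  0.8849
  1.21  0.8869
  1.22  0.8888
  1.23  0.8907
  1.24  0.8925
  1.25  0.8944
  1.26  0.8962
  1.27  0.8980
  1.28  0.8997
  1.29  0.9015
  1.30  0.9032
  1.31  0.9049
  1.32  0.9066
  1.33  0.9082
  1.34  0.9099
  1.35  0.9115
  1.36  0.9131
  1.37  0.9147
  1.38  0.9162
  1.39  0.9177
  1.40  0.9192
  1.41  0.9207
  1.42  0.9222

€57.39

σ√T = 0.34 × 0.5774 = 0.1963
d₁ = [ln(250/200) + (0.078 + 0.34²/2)·0.3333] / 0.1963 = [0.2231 + 0.0453] / 0.1963 = 1.3674 → 1.37
d₂ = d₁ − σ√T = 1.3674 − 0.1963 = 1.1711 → 1.17
e^(−rT) = e^(−0.078·0.3333) = 0.9743
N(d₁) = N(1.37) = 0.9147;  N(d₂) = N(1.17) = 0.8790
C = 250·0.9147 − 200·0.9743·0.8790 = 228.6750 − 171.2819 = 57.3931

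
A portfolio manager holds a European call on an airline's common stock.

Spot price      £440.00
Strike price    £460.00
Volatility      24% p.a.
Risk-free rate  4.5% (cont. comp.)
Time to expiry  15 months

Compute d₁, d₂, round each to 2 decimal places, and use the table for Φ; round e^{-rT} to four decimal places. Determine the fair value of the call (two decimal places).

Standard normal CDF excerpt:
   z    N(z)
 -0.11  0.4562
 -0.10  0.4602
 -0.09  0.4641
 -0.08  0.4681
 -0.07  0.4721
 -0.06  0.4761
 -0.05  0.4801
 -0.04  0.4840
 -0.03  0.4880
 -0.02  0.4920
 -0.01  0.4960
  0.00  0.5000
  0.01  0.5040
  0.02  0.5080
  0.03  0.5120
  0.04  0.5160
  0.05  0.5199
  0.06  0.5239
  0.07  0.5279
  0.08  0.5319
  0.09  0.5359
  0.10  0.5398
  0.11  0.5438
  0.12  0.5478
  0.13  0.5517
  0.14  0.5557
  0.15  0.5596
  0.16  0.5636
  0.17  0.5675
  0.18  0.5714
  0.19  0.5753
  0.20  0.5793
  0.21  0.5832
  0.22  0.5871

£49.61

σ√T = 0.24 × 1.1180 = 0.2683
d₁ = [ln(440/460) + (0.045 + ½·0.24²)·1.25] / (σ√T) = (-0.0445 + 0.0922) / 0.2683 = 0.1781 ⇒ 0.18
d₂ = 0.1781 − 0.2683 = -0.0902 ⇒ -0.09
exp(−rT) = exp(−0.045·1.25) = 0.9453
C = 440·N(0.18) − 460·0.9453·N(-0.09) = 440·0.5714 − 460·0.9453·0.4641 = 251.4160 − 201.8083 = 49.6077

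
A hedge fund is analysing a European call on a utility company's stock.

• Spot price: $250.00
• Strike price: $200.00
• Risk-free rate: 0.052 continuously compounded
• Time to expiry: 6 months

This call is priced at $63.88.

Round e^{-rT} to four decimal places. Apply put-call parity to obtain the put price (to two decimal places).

$8.74

e^(−rT) = e^(−0.052·0.5) = 0.9743
Put-call parity: C − P = S − K·e^(−rT) = 250 − 200·0.9743 = 250 − 194.8600 = 55.1400
P = C − (C − P) = 63.88 − (55.1400) = 8.7400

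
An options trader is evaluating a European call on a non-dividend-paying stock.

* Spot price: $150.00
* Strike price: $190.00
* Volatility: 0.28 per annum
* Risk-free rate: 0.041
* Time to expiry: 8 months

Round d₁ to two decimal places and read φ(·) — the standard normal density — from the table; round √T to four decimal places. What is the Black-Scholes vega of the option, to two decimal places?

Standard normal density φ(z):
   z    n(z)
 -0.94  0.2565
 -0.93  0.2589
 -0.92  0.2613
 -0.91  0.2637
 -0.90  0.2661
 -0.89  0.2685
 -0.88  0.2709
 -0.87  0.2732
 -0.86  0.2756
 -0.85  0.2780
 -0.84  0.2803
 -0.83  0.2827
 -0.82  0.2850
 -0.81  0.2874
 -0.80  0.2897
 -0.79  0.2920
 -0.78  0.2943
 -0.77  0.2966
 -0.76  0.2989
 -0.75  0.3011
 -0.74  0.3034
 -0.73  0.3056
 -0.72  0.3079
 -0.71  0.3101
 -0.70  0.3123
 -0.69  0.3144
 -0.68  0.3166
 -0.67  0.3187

35.48

σ√T = 0.28·√0.6667 = 0.2286
d₁ = [ln(150/190) + (0.041 + 0.28²/2)·0.6667] / 0.2286 = [-0.2364 + 0.0535] / 0.2286 = -0.8001 → -0.80
√T = √0.6667 = 0.8165
φ(d₁) = φ(-0.80) = 0.2897
vega = S·φ(d₁)·√T = 150·0.2897·0.8165 = 35.4810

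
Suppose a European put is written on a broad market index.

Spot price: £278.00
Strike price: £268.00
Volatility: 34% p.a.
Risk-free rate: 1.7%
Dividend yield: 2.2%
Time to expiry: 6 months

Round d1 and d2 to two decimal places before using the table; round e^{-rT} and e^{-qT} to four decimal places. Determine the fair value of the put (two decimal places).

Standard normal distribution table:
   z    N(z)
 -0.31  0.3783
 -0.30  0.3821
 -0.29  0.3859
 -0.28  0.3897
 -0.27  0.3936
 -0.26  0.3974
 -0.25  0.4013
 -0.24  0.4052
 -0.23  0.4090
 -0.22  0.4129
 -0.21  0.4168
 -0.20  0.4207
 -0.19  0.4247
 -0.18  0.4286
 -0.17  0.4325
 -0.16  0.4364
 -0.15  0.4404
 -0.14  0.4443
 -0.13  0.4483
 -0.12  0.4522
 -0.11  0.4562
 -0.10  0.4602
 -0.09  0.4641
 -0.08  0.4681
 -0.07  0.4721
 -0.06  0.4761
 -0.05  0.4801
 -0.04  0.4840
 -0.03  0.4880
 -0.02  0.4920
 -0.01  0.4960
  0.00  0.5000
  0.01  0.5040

T = 0.5;  σ√T = 0.2404
d₁ = [ln(278/268) + (0.017 − 0.022 + 0.34²/2)·0.5] / 0.2404 = [0.0366 + 0.0264] / 0.2404 = 0.2622 ≈ 0.26
d₂ = d₁ − σ√T = 0.2622 − 0.2404 = 0.0218 ≈ 0.02
exp(−qT) = exp(−0.022·0.5) = 0.9891;  exp(−rT) = exp(−0.017·0.5) = 0.9915
N(−d₂) = N(-0.02) = 0.4920;  N(−d₁) = N(-0.26) = 0.3974
P = 268·0.9915·0.4920 − 278·0.9891·0.3974 = 130.7352 − 109.2730 = 21.4622

£21.46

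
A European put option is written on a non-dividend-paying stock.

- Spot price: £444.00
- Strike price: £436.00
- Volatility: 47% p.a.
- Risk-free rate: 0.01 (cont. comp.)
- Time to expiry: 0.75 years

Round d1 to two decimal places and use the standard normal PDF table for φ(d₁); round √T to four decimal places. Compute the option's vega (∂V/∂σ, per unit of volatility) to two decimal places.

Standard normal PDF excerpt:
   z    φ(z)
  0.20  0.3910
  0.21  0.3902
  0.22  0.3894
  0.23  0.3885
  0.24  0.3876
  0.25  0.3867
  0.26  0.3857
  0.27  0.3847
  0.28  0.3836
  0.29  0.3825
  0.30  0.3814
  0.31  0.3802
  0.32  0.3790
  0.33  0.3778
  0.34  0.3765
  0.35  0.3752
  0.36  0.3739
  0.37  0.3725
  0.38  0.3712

147.92

σ√T = 0.47·√0.75 = 0.4070
d₁ = [ln(444/436) + (0.01 + ½·0.47²)·0.75] / (σ√T) = (0.0182 + 0.0903) / 0.4070 = 0.2666 ≈ 0.27
√T = √0.75 = 0.8660
φ(d₁) = φ(0.27) = 0.3847
vega = S·φ(d₁)·√T = 444·0.3847·0.8660 = 147.9187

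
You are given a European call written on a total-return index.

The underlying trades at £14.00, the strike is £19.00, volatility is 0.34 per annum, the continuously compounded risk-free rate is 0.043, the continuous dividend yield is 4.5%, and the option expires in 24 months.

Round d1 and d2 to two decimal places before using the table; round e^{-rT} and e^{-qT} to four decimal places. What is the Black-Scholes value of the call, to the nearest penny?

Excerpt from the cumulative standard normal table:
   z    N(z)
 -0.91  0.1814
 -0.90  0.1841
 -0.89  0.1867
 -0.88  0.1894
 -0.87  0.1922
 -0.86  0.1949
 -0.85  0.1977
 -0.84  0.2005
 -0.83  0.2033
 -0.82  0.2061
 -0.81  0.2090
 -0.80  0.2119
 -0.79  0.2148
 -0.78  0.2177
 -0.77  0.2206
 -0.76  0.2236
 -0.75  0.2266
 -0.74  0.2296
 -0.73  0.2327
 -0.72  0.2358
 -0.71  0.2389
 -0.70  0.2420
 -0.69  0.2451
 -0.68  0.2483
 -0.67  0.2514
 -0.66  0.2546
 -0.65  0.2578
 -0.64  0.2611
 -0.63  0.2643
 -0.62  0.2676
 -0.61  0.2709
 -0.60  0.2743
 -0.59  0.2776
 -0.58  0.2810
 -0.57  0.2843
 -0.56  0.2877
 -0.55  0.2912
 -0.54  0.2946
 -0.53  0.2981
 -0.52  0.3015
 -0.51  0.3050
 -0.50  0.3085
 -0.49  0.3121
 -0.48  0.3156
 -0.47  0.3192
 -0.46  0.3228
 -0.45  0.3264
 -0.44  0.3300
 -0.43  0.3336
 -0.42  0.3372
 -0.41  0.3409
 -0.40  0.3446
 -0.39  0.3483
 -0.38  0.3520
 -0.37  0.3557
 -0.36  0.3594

£1.11

T = 2;  σ√T = 0.4808
d₁ = [ln(14/19) + (0.043 − 0.045 + 0.34²/2)·2] / 0.4808 = [-0.3054 + 0.1116] / 0.4808 = -0.4030 → -0.40
d₂ = d₁ − σ√T = -0.4030 − 0.4808 = -0.8838 → -0.88
exp(−qT) = exp(−0.045·2) = 0.9139;  exp(−rT) = exp(−0.043·2) = 0.9176
N(d₁) = N(-0.40) = 0.3446;  N(d₂) = N(-0.88) = 0.1894
C = 14·0.9139·0.3446 − 19·0.9176·0.1894 = 4.4090 − 3.3021 = 1.1069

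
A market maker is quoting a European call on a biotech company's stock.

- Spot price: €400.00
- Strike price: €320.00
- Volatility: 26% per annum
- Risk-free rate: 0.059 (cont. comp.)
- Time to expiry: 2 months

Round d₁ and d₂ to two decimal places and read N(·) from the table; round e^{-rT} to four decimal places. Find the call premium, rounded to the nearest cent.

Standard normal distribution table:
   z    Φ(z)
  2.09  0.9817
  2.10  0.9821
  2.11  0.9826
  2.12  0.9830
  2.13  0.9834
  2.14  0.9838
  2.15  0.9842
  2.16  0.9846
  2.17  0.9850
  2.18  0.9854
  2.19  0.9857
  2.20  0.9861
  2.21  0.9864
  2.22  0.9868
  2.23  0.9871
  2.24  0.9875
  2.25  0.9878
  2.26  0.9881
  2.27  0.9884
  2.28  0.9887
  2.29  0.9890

σ√T = 0.26 × 0.4082 = 0.1061
d₁ = [ln(400/320) + (0.059 + 0.26²/2)·0.1667] / 0.1061 = [0.2231 + 0.0155] / 0.1061 = 2.2480 ⇒ 2.25
d₂ = d₁ − σ√T = 2.2480 − 0.1061 = 2.1418 ⇒ 2.14
exp(−rT) = exp(−0.059·0.1667) = 0.9902
N(d₁) = N(2.25) = 0.9878;  N(d₂) = N(2.14) = 0.9838
C = 400·0.9878 − 320·0.9902·0.9838 = 395.1200 − 311.7308 = 83.3892

€83.39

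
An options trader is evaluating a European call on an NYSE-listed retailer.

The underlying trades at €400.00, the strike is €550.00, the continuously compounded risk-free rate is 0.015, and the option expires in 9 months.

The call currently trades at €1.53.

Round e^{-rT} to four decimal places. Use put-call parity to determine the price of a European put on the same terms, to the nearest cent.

exp(−rT) = exp(−0.015·0.75) = 0.9888
Put-call parity: C − P = S − K·e^(−rT) = 400 − 550·0.9888 = 400 − 543.8400 = -143.8400
P = C − (C − P) = 1.53 − (-143.8400) = 145.3700

€145.37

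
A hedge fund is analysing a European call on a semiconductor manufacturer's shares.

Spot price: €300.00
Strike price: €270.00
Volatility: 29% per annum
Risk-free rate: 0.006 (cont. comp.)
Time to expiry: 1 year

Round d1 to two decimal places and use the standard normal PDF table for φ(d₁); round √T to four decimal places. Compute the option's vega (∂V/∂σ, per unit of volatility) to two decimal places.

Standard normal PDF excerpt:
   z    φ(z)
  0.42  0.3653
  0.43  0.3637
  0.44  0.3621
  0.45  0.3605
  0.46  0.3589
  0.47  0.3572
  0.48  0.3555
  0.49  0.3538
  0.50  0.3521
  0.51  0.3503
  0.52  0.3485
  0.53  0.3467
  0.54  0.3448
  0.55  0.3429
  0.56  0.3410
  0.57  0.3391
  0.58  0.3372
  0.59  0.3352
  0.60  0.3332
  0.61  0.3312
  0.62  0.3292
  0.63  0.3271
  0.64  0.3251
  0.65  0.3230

104.01

σ√T = 0.29 × 1.0000 = 0.2900
ln(S/K) + (r + σ²/2)T = ln(300/270) + (0.006 + 0.29²/2)·1 = 0.1054 + 0.0480 = 0.1534
d₁ = 0.1534 / 0.2900 = 0.5290 which rounds to 0.53
√T = √1 = 1.0000
φ(d₁) = φ(0.53) = 0.3467
vega = S·φ(d₁)·√T = 300·0.3467·1.0000 = 104.0100
(Vega is the same for a European call and put with the same parameters.)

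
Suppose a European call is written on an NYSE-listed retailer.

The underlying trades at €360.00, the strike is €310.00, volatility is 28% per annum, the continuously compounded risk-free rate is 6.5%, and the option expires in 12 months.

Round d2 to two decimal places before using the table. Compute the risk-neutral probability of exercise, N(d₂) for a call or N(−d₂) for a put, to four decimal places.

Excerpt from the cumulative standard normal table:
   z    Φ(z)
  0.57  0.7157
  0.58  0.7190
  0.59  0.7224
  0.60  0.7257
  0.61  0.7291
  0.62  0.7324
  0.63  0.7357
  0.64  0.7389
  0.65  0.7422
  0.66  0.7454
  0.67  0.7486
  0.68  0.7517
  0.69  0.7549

σ√T = 0.28 × 1.0000 = 0.2800
ln(S/K) + (r + σ²/2)T = ln(360/310) + (0.065 + 0.28²/2)·1 = 0.1495 + 0.1042 = 0.2537
d₁ = 0.2537 / 0.2800 = 0.9062 ⇒ 0.91
d₂ = d₁ − σ√T = 0.9062 − 0.2800 = 0.6262 ⇒ 0.63
Pr(exercise) under Q = N(d₂) = 0.7357

0.7357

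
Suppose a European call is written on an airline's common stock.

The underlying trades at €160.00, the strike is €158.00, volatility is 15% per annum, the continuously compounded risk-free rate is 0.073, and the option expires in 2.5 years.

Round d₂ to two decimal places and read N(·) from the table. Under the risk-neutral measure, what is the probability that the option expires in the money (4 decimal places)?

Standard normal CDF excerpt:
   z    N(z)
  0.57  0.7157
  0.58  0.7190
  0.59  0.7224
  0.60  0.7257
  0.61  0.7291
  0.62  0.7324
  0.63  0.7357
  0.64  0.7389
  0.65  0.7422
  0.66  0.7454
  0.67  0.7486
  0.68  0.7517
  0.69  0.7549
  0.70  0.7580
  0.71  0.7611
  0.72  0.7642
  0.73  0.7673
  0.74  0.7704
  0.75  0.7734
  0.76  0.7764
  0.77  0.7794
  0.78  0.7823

0.7580

σ√T = 0.15·√2.5 = 0.2372
d₁ = [ln(160/158) + (0.073 + 0.15²/2)·2.5] / 0.2372 = [0.0126 + 0.2106] / 0.2372 = 0.9411 which rounds to 0.94
d₂ = d₁ − σ√T = 0.9411 − 0.2372 = 0.7039 which rounds to 0.70
Risk-neutral Pr[S_T > K] = N(d₂) = N(0.70) = 0.7580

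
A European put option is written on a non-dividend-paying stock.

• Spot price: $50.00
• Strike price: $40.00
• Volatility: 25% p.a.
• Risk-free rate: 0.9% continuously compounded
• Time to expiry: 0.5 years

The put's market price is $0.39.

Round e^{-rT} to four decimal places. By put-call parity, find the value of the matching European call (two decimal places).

$10.57

e^(−rT) = e^(−0.009·0.5) = 0.9955
Put-call parity: C − P = S − K·e^(−rT) = 50 − 40·0.9955 = 50 − 39.8200 = 10.1800
C = P + (C − P) = 0.39 + (10.1800) = 10.5700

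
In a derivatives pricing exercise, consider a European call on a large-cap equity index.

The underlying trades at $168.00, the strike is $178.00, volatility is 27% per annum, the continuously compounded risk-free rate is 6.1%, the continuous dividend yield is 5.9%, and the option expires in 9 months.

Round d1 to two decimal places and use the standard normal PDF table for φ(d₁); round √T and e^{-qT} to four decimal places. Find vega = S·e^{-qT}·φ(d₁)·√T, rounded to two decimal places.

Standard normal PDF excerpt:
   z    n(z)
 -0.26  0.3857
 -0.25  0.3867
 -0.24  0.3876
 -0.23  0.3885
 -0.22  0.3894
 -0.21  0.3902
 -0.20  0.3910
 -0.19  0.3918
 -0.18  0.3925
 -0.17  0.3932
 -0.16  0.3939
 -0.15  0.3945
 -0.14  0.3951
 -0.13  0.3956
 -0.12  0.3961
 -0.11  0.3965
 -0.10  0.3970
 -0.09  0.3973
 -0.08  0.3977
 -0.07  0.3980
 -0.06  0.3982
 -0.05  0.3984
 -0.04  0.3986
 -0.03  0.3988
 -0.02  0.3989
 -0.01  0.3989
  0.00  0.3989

55.13

σ√T = 0.27·√0.75 = 0.2338
d₁ = [ln(168/178) + (0.061 − 0.059 + 0.27²/2)·0.75] / 0.2338 = [-0.0578 + 0.0288] / 0.2338 = -0.1239 which rounds to -0.12
√T = √0.75 = 0.8660
φ(d₁) = φ(-0.12) = 0.3961
e^(−qT) = e^(−0.059·0.75) = 0.9567
vega = S·e^(−qT)·φ(d₁)·√T = 168·0.9567·0.3961·0.8660 = 55.1325
(The put has the same vega.)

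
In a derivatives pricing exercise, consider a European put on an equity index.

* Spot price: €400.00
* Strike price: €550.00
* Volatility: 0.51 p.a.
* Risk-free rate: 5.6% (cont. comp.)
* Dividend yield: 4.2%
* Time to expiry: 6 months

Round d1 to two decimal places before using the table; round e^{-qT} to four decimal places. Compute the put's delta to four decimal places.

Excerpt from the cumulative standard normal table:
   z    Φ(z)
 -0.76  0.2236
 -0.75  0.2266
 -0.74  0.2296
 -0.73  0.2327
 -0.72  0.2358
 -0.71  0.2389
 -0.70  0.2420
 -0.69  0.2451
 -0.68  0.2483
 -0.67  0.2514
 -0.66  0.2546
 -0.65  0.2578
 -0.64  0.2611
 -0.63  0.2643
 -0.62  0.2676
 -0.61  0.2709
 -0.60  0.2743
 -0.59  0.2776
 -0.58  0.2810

T = 0.5;  σ√T = 0.3606
d₁ = [ln(400/550) + (0.056 − 0.042 + 0.51²/2)·0.5] / 0.3606 = [-0.3185 + 0.0720] / 0.3606 = -0.6833 which rounds to -0.68
N(d₁) = N(-0.68) = 0.2483
Δ_put = e^(−qT)·(N(d₁) − 1) = 0.9792·(0.2483 − 1) = -0.7361

-0.7361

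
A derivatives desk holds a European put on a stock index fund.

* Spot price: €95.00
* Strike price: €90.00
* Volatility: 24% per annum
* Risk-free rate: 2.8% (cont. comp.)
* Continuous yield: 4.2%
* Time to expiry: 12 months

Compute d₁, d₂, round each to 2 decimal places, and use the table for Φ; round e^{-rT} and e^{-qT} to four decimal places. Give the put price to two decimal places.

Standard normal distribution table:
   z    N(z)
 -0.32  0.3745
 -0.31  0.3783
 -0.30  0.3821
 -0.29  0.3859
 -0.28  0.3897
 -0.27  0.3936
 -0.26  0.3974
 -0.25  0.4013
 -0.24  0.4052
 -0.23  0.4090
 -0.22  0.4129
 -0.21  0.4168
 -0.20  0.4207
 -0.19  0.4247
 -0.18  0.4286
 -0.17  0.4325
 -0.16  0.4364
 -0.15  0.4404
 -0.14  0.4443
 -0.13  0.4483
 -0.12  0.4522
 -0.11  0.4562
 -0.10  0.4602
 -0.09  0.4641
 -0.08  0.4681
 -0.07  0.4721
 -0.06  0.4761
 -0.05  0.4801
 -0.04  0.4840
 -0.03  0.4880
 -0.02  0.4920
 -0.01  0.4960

€6.86

σ√T = 0.24·√1 = 0.2400
ln(S/K) + (r − q + σ²/2)T = ln(95/90) + (0.028 − 0.042 + 0.24²/2)·1 = 0.0541 + 0.0148 = 0.0689
d₁ = 0.0689 / 0.2400 = 0.2869 which rounds to 0.29
d₂ = d₁ − σ√T = 0.2869 − 0.2400 = 0.0469 which rounds to 0.05
exp(−qT) = exp(−0.042·1) = 0.9589;  exp(−rT) = exp(−0.028·1) = 0.9724
N(−d₂) = N(-0.05) = 0.4801;  N(−d₁) = N(-0.29) = 0.3859
P = 90·0.9724·0.4801 − 95·0.9589·0.3859 = 42.0164 − 35.1538 = 6.8627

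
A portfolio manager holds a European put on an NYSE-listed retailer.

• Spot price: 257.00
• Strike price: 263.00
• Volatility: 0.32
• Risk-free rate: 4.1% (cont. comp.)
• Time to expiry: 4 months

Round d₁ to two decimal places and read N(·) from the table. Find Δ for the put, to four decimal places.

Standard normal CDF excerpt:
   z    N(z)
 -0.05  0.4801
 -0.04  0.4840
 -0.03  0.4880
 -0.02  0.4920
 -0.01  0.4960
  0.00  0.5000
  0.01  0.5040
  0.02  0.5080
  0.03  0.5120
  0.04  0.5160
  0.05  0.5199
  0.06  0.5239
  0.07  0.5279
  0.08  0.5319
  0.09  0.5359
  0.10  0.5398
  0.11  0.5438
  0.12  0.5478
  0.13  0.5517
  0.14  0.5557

-0.4840

T = 0.3333;  σ√T = 0.1848
d₁ = [ln(257/263) + (0.041 + ½·0.32²)·0.3333] / (σ√T) = (-0.0231 + 0.0307) / 0.1848 = 0.0414 ≈ 0.04
N(d₁) = N(0.04) = 0.5160
Δ_put = N(d₁) − 1 = 0.5160 − 1 = -0.4840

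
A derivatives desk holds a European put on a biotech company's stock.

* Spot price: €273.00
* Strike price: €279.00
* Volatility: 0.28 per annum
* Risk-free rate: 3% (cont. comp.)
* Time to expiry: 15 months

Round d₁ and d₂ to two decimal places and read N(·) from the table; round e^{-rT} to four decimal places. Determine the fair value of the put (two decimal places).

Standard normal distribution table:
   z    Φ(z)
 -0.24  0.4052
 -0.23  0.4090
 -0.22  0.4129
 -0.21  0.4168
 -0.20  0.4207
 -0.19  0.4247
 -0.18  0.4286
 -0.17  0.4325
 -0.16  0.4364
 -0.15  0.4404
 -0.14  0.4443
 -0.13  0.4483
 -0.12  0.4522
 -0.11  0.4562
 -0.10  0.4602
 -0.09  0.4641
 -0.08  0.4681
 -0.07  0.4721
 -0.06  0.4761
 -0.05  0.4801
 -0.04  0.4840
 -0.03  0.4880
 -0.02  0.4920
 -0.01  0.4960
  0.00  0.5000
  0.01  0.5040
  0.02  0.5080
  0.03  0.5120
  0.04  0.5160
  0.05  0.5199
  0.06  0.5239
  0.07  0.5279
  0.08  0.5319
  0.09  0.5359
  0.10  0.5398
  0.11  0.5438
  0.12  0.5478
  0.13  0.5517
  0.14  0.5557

T = 1.25;  σ√T = 0.3130
d₁ = [ln(273/279) + (0.03 + ½·0.28²)·1.25] / (σ√T) = (-0.0217 + 0.0865) / 0.3130 = 0.2069 ⇒ 0.21
d₂ = 0.2069 − 0.3130 = -0.1062 ⇒ -0.11
exp(−rT) = exp(−0.03·1.25) = 0.9632
N(−d₂) = N(0.11) = 0.5438;  N(−d₁) = N(-0.21) = 0.4168
P = 279·0.9632·0.5438 − 273·0.4168 = 146.1369 − 113.7864 = 32.3505

€32.35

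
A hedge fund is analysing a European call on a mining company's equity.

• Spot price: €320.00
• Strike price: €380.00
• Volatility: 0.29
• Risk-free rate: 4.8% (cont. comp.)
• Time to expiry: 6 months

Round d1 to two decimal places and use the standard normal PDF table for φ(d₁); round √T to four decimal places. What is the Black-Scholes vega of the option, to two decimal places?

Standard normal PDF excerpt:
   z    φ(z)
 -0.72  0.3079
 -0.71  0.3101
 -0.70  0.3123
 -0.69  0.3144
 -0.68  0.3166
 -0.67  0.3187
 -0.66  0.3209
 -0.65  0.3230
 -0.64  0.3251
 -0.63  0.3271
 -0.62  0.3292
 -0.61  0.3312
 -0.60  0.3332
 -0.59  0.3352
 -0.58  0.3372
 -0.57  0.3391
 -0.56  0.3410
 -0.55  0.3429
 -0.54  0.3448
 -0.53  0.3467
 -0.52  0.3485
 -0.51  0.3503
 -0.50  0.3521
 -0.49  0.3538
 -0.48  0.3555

T = 0.5;  σ√T = 0.2051
ln(S/K) + (r + σ²/2)T = ln(320/380) + (0.048 + 0.29²/2)·0.5 = -0.1719 + 0.0450 = -0.1268
d₁ = -0.1268 / 0.2051 = -0.6185 ≈ -0.62
√T = √0.5 = 0.7071
φ(d₁) = φ(-0.62) = 0.3292
vega = S·φ(d₁)·√T = 320·0.3292·0.7071 = 74.4887
(Call and put vega coincide under Black-Scholes.)

74.49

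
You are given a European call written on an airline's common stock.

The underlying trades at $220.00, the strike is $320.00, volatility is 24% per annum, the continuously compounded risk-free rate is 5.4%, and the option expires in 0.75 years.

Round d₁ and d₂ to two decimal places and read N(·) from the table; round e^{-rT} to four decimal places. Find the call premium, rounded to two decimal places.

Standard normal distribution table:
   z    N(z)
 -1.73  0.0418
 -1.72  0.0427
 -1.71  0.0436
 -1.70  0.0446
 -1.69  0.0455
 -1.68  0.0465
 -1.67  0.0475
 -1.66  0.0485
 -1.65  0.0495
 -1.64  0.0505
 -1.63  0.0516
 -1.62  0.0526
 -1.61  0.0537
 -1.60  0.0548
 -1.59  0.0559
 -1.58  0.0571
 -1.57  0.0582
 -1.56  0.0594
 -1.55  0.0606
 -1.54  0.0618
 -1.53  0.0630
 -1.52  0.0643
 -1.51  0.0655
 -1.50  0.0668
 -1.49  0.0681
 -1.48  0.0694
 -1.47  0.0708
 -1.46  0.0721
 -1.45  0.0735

σ√T = 0.24 × 0.8660 = 0.2078
d₁ = [ln(220/320) + (0.054 + ½·0.24²)·0.75] / (σ√T) = (-0.3747 + 0.0621) / 0.2078 = -1.5040 ⇒ -1.50
d₂ = -1.5040 − 0.2078 = -1.7118 ⇒ -1.71
e^(−rT) = e^(−0.054·0.75) = 0.9603
N(d₁) = N(-1.50) = 0.0668;  N(d₂) = N(-1.71) = 0.0436
C = 220·0.0668 − 320·0.9603·0.0436 = 14.6960 − 13.3981 = 1.2979

$1.30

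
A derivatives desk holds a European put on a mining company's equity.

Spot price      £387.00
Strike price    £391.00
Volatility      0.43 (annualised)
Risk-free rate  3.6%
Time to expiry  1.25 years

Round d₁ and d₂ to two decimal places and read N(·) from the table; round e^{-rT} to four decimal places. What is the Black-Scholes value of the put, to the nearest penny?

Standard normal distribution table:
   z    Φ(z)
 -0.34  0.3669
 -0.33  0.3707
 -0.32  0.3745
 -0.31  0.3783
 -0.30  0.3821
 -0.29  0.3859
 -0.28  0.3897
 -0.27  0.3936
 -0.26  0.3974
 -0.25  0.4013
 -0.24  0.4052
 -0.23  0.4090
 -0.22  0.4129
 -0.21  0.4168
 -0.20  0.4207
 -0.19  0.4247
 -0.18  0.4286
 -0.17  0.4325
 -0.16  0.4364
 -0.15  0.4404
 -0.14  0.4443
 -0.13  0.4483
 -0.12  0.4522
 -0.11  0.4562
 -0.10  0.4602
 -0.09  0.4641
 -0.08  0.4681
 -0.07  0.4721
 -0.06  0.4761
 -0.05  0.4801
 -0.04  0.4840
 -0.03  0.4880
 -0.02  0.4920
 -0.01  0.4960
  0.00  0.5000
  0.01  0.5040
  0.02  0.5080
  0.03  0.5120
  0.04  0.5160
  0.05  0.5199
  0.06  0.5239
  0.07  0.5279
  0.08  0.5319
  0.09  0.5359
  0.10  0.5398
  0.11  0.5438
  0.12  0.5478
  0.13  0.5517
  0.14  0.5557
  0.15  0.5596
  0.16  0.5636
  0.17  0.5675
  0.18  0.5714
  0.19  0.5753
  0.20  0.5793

£65.73

σ√T = 0.43 × 1.1180 = 0.4808
d₁ = [ln(387/391) + (0.036 + 0.43²/2)·1.25] / 0.4808 = [-0.0103 + 0.1606] / 0.4808 = 0.3126 which rounds to 0.31
d₂ = d₁ − σ√T = 0.3126 − 0.4808 = -0.1682 which rounds to -0.17
exp(−rT) = exp(−0.036·1.25) = 0.9560
N(−d₂) = N(0.17) = 0.5675;  N(−d₁) = N(-0.31) = 0.3783
P = 391·0.9560·0.5675 − 387·0.3783 = 212.1292 − 146.4021 = 65.7271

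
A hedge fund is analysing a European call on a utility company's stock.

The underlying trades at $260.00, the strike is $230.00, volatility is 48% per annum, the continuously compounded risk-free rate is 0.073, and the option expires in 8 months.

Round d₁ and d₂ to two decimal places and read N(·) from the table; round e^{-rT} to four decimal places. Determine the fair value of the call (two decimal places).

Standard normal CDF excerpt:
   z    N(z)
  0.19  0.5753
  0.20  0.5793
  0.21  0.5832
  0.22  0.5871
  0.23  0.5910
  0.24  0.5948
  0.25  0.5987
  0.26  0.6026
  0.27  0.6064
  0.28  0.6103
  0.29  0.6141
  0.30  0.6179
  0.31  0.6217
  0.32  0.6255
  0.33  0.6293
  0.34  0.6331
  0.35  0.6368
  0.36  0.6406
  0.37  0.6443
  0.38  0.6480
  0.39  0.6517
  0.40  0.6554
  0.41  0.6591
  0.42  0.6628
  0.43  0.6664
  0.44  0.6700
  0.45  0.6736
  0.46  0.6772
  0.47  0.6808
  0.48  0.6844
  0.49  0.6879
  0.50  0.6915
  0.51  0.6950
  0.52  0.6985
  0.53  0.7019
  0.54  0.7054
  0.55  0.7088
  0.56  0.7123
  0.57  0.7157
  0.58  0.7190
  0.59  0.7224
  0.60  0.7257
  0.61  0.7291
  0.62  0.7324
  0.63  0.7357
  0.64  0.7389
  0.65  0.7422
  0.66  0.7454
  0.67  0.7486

σ√T = 0.48 × 0.8165 = 0.3919
d₁ = [ln(260/230) + (0.073 + 0.48²/2)·0.6667] / 0.3919 = [0.1226 + 0.1255] / 0.3919 = 0.6330 ≈ 0.63
d₂ = d₁ − σ√T = 0.6330 − 0.3919 = 0.2410 ≈ 0.24
exp(−rT) = exp(−0.073·0.6667) = 0.9525
N(d₁) = N(0.63) = 0.7357;  N(d₂) = N(0.24) = 0.5948
C = 260·0.7357 − 230·0.9525·0.5948 = 191.2820 − 130.3058 = 60.9762

$60.98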